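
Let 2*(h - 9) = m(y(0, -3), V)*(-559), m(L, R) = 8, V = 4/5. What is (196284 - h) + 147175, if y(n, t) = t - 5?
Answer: 345686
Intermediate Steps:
V = 4/5 (V = 4*(1/5) = 4/5 ≈ 0.80000)
y(n, t) = -5 + t
h = -2227 (h = 9 + (8*(-559))/2 = 9 + (1/2)*(-4472) = 9 - 2236 = -2227)
(196284 - h) + 147175 = (196284 - 1*(-2227)) + 147175 = (196284 + 2227) + 147175 = 198511 + 147175 = 345686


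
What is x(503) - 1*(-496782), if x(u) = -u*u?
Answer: 243773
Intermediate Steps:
x(u) = -u²
x(503) - 1*(-496782) = -1*503² - 1*(-496782) = -1*253009 + 496782 = -253009 + 496782 = 243773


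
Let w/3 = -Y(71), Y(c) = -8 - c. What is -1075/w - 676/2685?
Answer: -1015529/212115 ≈ -4.7876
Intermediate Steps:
w = 237 (w = 3*(-(-8 - 1*71)) = 3*(-(-8 - 71)) = 3*(-1*(-79)) = 3*79 = 237)
-1075/w - 676/2685 = -1075/237 - 676/2685 = -1015529/212115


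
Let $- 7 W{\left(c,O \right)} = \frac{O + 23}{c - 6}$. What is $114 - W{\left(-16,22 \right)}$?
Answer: $\frac{17511}{154} \approx 113.71$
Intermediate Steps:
$W{\left(c,O \right)} = - \frac{23 + O}{7 \left(-6 + c\right)}$ ($W{\left(c,O \right)} = - \frac{\left(O + 23\right) \frac{1}{c - 6}}{7} = - \frac{\left(23 + O\right) \frac{1}{-6 + c}}{7} = - \frac{\frac{1}{-6 + c} \left(23 + O\right)}{7} = - \frac{23 + O}{7 \left(-6 + c\right)}$)
$114 - W{\left(-16,22 \right)} = 114 - \frac{-23 - 22}{7 \left(-6 - 16\right)} = 114 - \frac{-23 - 22}{7 \left(-22\right)} = 114 - \frac{1}{7} \left(- \frac{1}{22}\right) \left(-45\right) = 114 - \frac{45}{154} = \frac{17511}{154}$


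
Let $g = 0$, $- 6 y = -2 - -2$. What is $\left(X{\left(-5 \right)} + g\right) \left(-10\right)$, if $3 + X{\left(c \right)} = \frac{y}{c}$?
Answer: $30$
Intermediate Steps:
$y = 0$ ($y = - \frac{-2 - -2}{6} = - \frac{-2 + 2}{6} = \left(- \frac{1}{6}\right) 0 = 0$)
$X{\left(c \right)} = -3$ ($X{\left(c \right)} = -3 + \frac{0}{c} = -3 + 0 = -3$)
$\left(X{\left(-5 \right)} + g\right) \left(-10\right) = \left(-3 + 0\right) \left(-10\right) = \left(-3\right) \left(-10\right) = 30$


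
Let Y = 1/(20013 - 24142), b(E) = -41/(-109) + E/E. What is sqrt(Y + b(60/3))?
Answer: sqrt(278696223701)/450061 ≈ 1.1730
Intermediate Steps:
b(E) = 150/109 (b(E) = -41*(-1/109) + 1 = 41/109 + 1 = 150/109)
Y = -1/4129 (Y = 1/(-4129) = -1/4129 ≈ -0.00024219)
sqrt(Y + b(60/3)) = sqrt(-1/4129 + 150/109) = sqrt(619241/450061) = sqrt(278696223701)/450061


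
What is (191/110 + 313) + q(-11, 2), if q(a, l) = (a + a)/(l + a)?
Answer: 314009/990 ≈ 317.18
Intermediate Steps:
q(a, l) = 2*a/(a + l) (q(a, l) = (2*a)/(a + l) = 2*a/(a + l))
(191/110 + 313) + q(-11, 2) = (191/110 + 313) + 2*(-11)/(-11 + 2) = (191*(1/110) + 313) + 2*(-11)/(-9) = (191/110 + 313) + 2*(-11)*(-⅑) = 34621/110 + 22/9 = 314009/990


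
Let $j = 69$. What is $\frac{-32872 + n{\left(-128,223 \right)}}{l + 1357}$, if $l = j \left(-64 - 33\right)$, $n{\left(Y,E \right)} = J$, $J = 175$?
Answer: $\frac{32697}{5336} \approx 6.1276$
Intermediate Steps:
$n{\left(Y,E \right)} = 175$
$l = -6693$ ($l = 69 \left(-64 - 33\right) = 69 \left(-97\right) = -6693$)
$\frac{-32872 + n{\left(-128,223 \right)}}{l + 1357} = \frac{-32872 + 175}{-6693 + 1357} = - \frac{32697}{-5336} = \left(-32697\right) \left(- \frac{1}{5336}\right) = \frac{32697}{5336}$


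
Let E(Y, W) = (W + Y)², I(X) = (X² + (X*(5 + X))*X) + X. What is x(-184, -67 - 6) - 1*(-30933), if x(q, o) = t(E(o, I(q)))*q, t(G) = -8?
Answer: 32405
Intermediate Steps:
I(X) = X + X² + X²*(5 + X) (I(X) = (X² + X²*(5 + X)) + X = X + X² + X²*(5 + X))
x(q, o) = -8*q
x(-184, -67 - 6) - 1*(-30933) = -8*(-184) - 1*(-30933) = 1472 + 30933 = 32405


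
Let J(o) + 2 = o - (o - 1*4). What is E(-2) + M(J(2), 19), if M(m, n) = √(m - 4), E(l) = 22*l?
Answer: -44 + I*√2 ≈ -44.0 + 1.4142*I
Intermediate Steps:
J(o) = 2 (J(o) = -2 + (o - (o - 1*4)) = -2 + (o - (o - 4)) = -2 + (o - (-4 + o)) = -2 + (o + (4 - o)) = -2 + 4 = 2)
M(m, n) = √(-4 + m)
E(-2) + M(J(2), 19) = 22*(-2) + √(-4 + 2) = -44 + √(-2) = -44 + I*√2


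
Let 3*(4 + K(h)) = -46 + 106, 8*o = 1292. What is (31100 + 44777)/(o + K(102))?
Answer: 151754/355 ≈ 427.48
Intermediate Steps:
o = 323/2 (o = (1/8)*1292 = 323/2 ≈ 161.50)
K(h) = 16 (K(h) = -4 + (-46 + 106)/3 = -4 + (1/3)*60 = -4 + 20 = 16)
(31100 + 44777)/(o + K(102)) = (31100 + 44777)/(323/2 + 16) = 75877/(355/2) = 75877*(2/355) = 151754/355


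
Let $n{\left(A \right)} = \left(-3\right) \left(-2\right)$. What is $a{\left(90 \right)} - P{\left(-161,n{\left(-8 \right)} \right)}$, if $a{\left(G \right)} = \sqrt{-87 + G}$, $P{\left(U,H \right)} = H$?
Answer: $-6 + \sqrt{3} \approx -4.268$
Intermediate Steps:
$n{\left(A \right)} = 6$
$a{\left(90 \right)} - P{\left(-161,n{\left(-8 \right)} \right)} = \sqrt{-87 + 90} - 6 = \sqrt{3} - 6 = -6 + \sqrt{3}$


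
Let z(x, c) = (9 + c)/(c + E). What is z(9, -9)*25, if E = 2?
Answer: 0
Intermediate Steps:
z(x, c) = (9 + c)/(2 + c) (z(x, c) = (9 + c)/(c + 2) = (9 + c)/(2 + c))
z(9, -9)*25 = ((9 - 9)/(2 - 9))*25 = (0/(-7))*25 = -⅐*0*25 = 0*25 = 0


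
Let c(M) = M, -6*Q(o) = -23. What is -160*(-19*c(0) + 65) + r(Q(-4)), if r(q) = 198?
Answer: -10202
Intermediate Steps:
Q(o) = 23/6 (Q(o) = -⅙*(-23) = 23/6)
-160*(-19*c(0) + 65) + r(Q(-4)) = -160*(-19*0 + 65) + 198 = -160*(0 + 65) + 198 = -160*65 + 198 = -10400 + 198 = -10202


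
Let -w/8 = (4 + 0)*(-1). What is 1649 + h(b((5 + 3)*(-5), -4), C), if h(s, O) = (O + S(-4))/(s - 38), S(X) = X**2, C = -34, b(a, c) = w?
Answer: 1652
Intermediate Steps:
w = 32 (w = -8*(4 + 0)*(-1) = -32*(-1) = -8*(-4) = 32)
b(a, c) = 32
h(s, O) = (16 + O)/(-38 + s) (h(s, O) = (O + (-4)**2)/(s - 38) = (O + 16)/(-38 + s) = (16 + O)/(-38 + s))
1649 + h(b((5 + 3)*(-5), -4), C) = 1649 + (16 - 34)/(-38 + 32) = 1649 - 18/(-6) = 1649 - 1/6*(-18) = 1649 + 3 = 1652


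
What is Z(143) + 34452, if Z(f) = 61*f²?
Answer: 1281841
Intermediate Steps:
Z(143) + 34452 = 61*143² + 34452 = 61*20449 + 34452 = 1247389 + 34452 = 1281841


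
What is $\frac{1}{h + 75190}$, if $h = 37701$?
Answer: $\frac{1}{112891} \approx 8.8581 \cdot 10^{-6}$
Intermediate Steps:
$\frac{1}{h + 75190} = \frac{1}{37701 + 75190} = \frac{1}{112891}$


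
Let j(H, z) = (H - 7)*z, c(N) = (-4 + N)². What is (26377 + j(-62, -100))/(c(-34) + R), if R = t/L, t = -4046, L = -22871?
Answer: 761078267/33029770 ≈ 23.042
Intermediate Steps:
R = 4046/22871 (R = -4046/(-22871) = -4046*(-1/22871) = 4046/22871 ≈ 0.17691)
j(H, z) = z*(-7 + H) (j(H, z) = (-7 + H)*z = z*(-7 + H))
(26377 + j(-62, -100))/(c(-34) + R) = (26377 - 100*(-7 - 62))/((-4 - 34)² + 4046/22871) = (26377 - 100*(-69))/((-38)² + 4046/22871) = (26377 + 6900)/(1444 + 4046/22871) = 33277/(33029770/22871) = 33277*(22871/33029770) = 761078267/33029770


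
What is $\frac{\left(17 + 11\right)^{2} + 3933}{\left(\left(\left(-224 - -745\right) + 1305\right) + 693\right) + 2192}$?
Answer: $\frac{4717}{4711} \approx 1.0013$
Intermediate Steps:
$\frac{\left(17 + 11\right)^{2} + 3933}{\left(\left(\left(-224 - -745\right) + 1305\right) + 693\right) + 2192} = \frac{28^{2} + 3933}{\left(\left(\left(-224 + 745\right) + 1305\right) + 693\right) + 2192} = \frac{784 + 3933}{\left(\left(521 + 1305\right) + 693\right) + 2192} = \frac{4717}{\left(1826 + 693\right) + 2192} = \frac{4717}{2519 + 2192} = \frac{4717}{4711}$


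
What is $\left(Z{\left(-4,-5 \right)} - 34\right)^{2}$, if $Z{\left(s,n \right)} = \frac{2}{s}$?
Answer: $\frac{4761}{4} \approx 1190.3$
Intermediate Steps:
$\left(Z{\left(-4,-5 \right)} - 34\right)^{2} = \left(\frac{2}{-4} - 34\right)^{2} = \left(2 \left(- \frac{1}{4}\right) - 34\right)^{2} = \left(- \frac{1}{2} - 34\right)^{2} = \left(- \frac{69}{2}\right)^{2} = \frac{4761}{4}$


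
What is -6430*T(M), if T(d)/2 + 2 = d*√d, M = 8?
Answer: 25720 - 205760*√2 ≈ -2.6527e+5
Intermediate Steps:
T(d) = -4 + 2*d^(3/2) (T(d) = -4 + 2*(d*√d) = -4 + 2*d^(3/2))
-6430*T(M) = -6430*(-4 + 2*8^(3/2)) = -6430*(-4 + 2*(16*√2)) = -6430*(-4 + 32*√2) = 25720 - 205760*√2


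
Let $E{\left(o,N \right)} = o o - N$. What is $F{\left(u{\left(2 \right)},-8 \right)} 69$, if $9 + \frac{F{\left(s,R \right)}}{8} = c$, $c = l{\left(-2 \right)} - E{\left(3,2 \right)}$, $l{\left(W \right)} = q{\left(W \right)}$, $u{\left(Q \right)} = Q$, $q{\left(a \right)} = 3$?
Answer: $-7176$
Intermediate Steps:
$E{\left(o,N \right)} = o^{2} - N$
$l{\left(W \right)} = 3$
$c = -4$ ($c = 3 - \left(3^{2} - 2\right) = 3 - \left(9 - 2\right) = 3 - 7 = -4$)
$F{\left(s,R \right)} = -104$ ($F{\left(s,R \right)} = -72 + 8 \left(-4\right) = -72 - 32 = -104$)
$F{\left(u{\left(2 \right)},-8 \right)} 69 = \left(-104\right) 69 = -7176$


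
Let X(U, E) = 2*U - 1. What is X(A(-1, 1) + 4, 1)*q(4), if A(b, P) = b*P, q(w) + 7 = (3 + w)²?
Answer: 210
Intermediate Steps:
q(w) = -7 + (3 + w)²
A(b, P) = P*b
X(U, E) = -1 + 2*U
X(A(-1, 1) + 4, 1)*q(4) = (-1 + 2*(1*(-1) + 4))*(-7 + (3 + 4)²) = (-1 + 2*(-1 + 4))*(-7 + 7²) = (-1 + 2*3)*(-7 + 49) = (-1 + 6)*42 = 5*42 = 210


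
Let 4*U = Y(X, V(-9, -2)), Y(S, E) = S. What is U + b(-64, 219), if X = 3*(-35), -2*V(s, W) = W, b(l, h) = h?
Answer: 771/4 ≈ 192.75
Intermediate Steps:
V(s, W) = -W/2
X = -105
U = -105/4 (U = (¼)*(-105) = -105/4 ≈ -26.250)
U + b(-64, 219) = -105/4 + 219 = 771/4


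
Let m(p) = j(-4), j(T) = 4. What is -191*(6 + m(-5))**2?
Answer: -19100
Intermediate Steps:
m(p) = 4
-191*(6 + m(-5))**2 = -191*(6 + 4)**2 = -191*10**2 = -191*100 = -19100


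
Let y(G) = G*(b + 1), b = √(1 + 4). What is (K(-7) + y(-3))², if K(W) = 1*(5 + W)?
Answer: 70 + 30*√5 ≈ 137.08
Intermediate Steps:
b = √5 ≈ 2.2361
K(W) = 5 + W
y(G) = G*(1 + √5) (y(G) = G*(√5 + 1) = G*(1 + √5))
(K(-7) + y(-3))² = ((5 - 7) - 3*(1 + √5))² = (-2 + (-3 - 3*√5))² = (-5 - 3*√5)²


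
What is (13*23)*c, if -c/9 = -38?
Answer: 102258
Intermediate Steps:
c = 342 (c = -9*(-38) = 342)
(13*23)*c = (13*23)*342 = 299*342 = 102258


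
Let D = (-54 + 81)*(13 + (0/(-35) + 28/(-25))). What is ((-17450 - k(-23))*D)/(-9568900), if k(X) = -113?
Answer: 12638673/21747500 ≈ 0.58115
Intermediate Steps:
D = 8019/25 (D = 27*(13 + (0*(-1/35) + 28*(-1/25))) = 27*(13 + (0 - 28/25)) = 27*(13 - 28/25) = 27*(297/25) = 8019/25 ≈ 320.76)
((-17450 - k(-23))*D)/(-9568900) = ((-17450 - 1*(-113))*(8019/25))/(-9568900) = ((-17450 + 113)*(8019/25))*(-1/9568900) = -17337*8019/25*(-1/9568900) = -139025403/25*(-1/9568900) = 12638673/21747500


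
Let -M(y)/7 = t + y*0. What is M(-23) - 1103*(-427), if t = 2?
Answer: 470967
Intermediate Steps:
M(y) = -14 (M(y) = -7*(2 + y*0) = -7*(2 + 0) = -7*2 = -14)
M(-23) - 1103*(-427) = -14 - 1103*(-427) = -14 + 470981 = 470967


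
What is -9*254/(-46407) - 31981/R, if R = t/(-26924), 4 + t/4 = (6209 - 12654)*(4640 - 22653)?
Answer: 3418383994181/1795854698289 ≈ 1.9035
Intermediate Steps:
t = 464375124 (t = -16 + 4*((6209 - 12654)*(4640 - 22653)) = -16 + 4*(-6445*(-18013)) = -16 + 4*116093785 = -16 + 464375140 = 464375124)
R = -116093781/6731 (R = 464375124/(-26924) = 464375124*(-1/26924) = -116093781/6731 ≈ -17248.)
-9*254/(-46407) - 31981/R = -9*254/(-46407) - 31981/(-116093781/6731) = -2286*(-1/46407) - 31981*(-6731/116093781) = 762/15469 + 215264111/116093781 = 3418383994181/1795854698289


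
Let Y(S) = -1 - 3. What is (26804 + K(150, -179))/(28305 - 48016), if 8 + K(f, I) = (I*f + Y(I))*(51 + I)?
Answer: -3464108/19711 ≈ -175.74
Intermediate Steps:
Y(S) = -4
K(f, I) = -8 + (-4 + I*f)*(51 + I) (K(f, I) = -8 + (I*f - 4)*(51 + I) = -8 + (-4 + I*f)*(51 + I))
(26804 + K(150, -179))/(28305 - 48016) = (26804 + (-212 - 4*(-179) + 150*(-179)² + 51*(-179)*150))/(28305 - 48016) = (26804 + (-212 + 716 + 150*32041 - 1369350))/(-19711) = (26804 + (-212 + 716 + 4806150 - 1369350))*(-1/19711) = (26804 + 3437304)*(-1/19711) = 3464108*(-1/19711) = -3464108/19711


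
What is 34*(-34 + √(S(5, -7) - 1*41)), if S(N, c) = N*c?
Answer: -1156 + 68*I*√19 ≈ -1156.0 + 296.41*I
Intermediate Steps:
34*(-34 + √(S(5, -7) - 1*41)) = 34*(-34 + √(5*(-7) - 1*41)) = 34*(-34 + √(-35 - 41)) = 34*(-34 + √(-76)) = 34*(-34 + 2*I*√19) = -1156 + 68*I*√19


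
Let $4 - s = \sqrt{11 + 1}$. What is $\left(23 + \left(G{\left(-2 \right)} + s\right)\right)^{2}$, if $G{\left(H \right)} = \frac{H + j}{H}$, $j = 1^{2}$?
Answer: $\frac{3073}{4} - 110 \sqrt{3} \approx 577.72$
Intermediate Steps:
$j = 1$
$s = 4 - 2 \sqrt{3}$ ($s = 4 - \sqrt{11 + 1} = 4 - \sqrt{12} = 4 - 2 \sqrt{3} \approx 0.5359$)
$G{\left(H \right)} = \frac{1 + H}{H}$ ($G{\left(H \right)} = \frac{H + 1}{H} = \frac{1 + H}{H}$)
$\left(23 + \left(G{\left(-2 \right)} + s\right)\right)^{2} = \left(23 + \left(\frac{1 - 2}{-2} + \left(4 - 2 \sqrt{3}\right)\right)\right)^{2} = \left(23 + \left(\left(- \frac{1}{2}\right) \left(-1\right) + \left(4 - 2 \sqrt{3}\right)\right)\right)^{2} = \left(23 + \left(\frac{1}{2} + \left(4 - 2 \sqrt{3}\right)\right)\right)^{2} = \left(23 + \left(\frac{9}{2} - 2 \sqrt{3}\right)\right)^{2} = \left(\frac{55}{2} - 2 \sqrt{3}\right)^{2}$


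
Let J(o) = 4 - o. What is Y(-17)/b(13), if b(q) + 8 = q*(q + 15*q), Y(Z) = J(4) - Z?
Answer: 17/2696 ≈ 0.0063056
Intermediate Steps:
Y(Z) = -Z (Y(Z) = (4 - 1*4) - Z = (4 - 4) - Z = 0 - Z = -Z)
b(q) = -8 + 16*q**2 (b(q) = -8 + q*(q + 15*q) = -8 + q*(16*q) = -8 + 16*q**2)
Y(-17)/b(13) = (-1*(-17))/(-8 + 16*13**2) = 17/(-8 + 16*169) = 17/(-8 + 2704) = 17/2696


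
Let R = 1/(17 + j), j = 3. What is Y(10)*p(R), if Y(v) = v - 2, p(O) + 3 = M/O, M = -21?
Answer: -3384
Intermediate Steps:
R = 1/20 (R = 1/(17 + 3) = 1/20 ≈ 0.050000)
p(O) = -3 - 21/O
Y(v) = -2 + v
Y(10)*p(R) = (-2 + 10)*(-3 - 21/1/20) = 8*(-3 - 21*20) = 8*(-3 - 420) = 8*(-423) = -3384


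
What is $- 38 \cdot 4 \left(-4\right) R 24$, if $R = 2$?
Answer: $29184$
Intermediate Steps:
$- 38 \cdot 4 \left(-4\right) R 24 = - 38 \cdot 4 \left(-4\right) 2 \cdot 24 = - 38 \left(\left(-16\right) 2\right) 24 = \left(-38\right) \left(-32\right) 24 = 1216 \cdot 24 = 29184$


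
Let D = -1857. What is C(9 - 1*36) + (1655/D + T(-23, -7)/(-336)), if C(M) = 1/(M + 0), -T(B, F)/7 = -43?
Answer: -487777/267408 ≈ -1.8241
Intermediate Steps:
T(B, F) = 301 (T(B, F) = -7*(-43) = 301)
C(M) = 1/M
C(9 - 1*36) + (1655/D + T(-23, -7)/(-336)) = 1/(9 - 1*36) + (1655/(-1857) + 301/(-336)) = 1/(9 - 36) + (1655*(-1/1857) + 301*(-1/336)) = 1/(-27) + (-1655/1857 - 43/48) = -1/27 - 17699/9904 = -487777/267408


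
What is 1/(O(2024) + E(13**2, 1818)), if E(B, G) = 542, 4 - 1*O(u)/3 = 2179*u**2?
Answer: -1/26779316758 ≈ -3.7342e-11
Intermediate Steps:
O(u) = 12 - 6537*u**2
1/(O(2024) + E(13**2, 1818)) = 1/((12 - 6537*2024**2) + 542) = 1/((12 - 6537*4096576) + 542) = 1/((12 - 26779317312) + 542) = 1/(-26779317300 + 542) = 1/(-26779316758) = -1/26779316758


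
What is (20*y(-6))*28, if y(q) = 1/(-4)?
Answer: -140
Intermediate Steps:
y(q) = -¼
(20*y(-6))*28 = (20*(-¼))*28 = -5*28 = -140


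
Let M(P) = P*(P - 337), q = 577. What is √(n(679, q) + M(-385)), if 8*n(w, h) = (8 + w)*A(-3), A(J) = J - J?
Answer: 19*√770 ≈ 527.23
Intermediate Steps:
M(P) = P*(-337 + P)
A(J) = 0
n(w, h) = 0 (n(w, h) = ((8 + w)*0)/8 = (⅛)*0 = 0)
√(n(679, q) + M(-385)) = √(0 - 385*(-337 - 385)) = √(0 - 385*(-722)) = √(0 + 277970) = √277970 = 19*√770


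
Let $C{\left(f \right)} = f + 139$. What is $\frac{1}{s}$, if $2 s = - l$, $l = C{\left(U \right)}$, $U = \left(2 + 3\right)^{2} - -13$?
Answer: $- \frac{2}{177} \approx -0.011299$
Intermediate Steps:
$U = 38$ ($U = 5^{2} + 13 = 25 + 13 = 38$)
$C{\left(f \right)} = 139 + f$
$l = 177$ ($l = 139 + 38 = 177$)
$s = - \frac{177}{2}$ ($s = \frac{\left(-1\right) 177}{2} = \frac{1}{2} \left(-177\right) = - \frac{177}{2} \approx -88.5$)
$\frac{1}{s} = \frac{1}{- \frac{177}{2}} = - \frac{2}{177}$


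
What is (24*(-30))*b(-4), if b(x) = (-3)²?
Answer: -6480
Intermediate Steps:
b(x) = 9
(24*(-30))*b(-4) = (24*(-30))*9 = -720*9 = -6480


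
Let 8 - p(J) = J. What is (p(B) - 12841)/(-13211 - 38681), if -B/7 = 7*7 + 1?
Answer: 12483/51892 ≈ 0.24056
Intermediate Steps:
B = -350 (B = -7*(7*7 + 1) = -7*(49 + 1) = -7*50 = -350)
p(J) = 8 - J
(p(B) - 12841)/(-13211 - 38681) = ((8 - 1*(-350)) - 12841)/(-13211 - 38681) = ((8 + 350) - 12841)/(-51892) = (358 - 12841)*(-1/51892) = -12483*(-1/51892) = 12483/51892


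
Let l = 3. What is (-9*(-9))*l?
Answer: 243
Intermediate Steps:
(-9*(-9))*l = -9*(-9)*3 = 81*3 = 243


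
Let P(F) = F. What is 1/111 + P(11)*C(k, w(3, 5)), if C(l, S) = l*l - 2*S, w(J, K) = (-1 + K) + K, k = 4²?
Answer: 290599/111 ≈ 2618.0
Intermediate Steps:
k = 16
w(J, K) = -1 + 2*K
C(l, S) = l² - 2*S
1/111 + P(11)*C(k, w(3, 5)) = 1/111 + 11*(16² - 2*(-1 + 2*5)) = 1/111 + 11*(256 - 2*(-1 + 10)) = 1/111 + 11*(256 - 2*9) = 1/111 + 11*(256 - 18) = 1/111 + 11*238 = 1/111 + 2618 = 290599/111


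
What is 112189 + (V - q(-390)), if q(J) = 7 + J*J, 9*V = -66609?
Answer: -47319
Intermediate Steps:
V = -7401 (V = (⅑)*(-66609) = -7401)
q(J) = 7 + J²
112189 + (V - q(-390)) = 112189 + (-7401 - (7 + (-390)²)) = 112189 + (-7401 - (7 + 152100)) = 112189 + (-7401 - 1*152107) = 112189 + (-7401 - 152107) = 112189 - 159508 = -47319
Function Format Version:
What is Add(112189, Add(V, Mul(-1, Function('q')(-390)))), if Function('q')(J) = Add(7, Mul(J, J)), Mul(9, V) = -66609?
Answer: -47319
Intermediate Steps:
V = -7401 (V = Mul(Rational(1, 9), -66609) = -7401)
Function('q')(J) = Add(7, Pow(J, 2))
Add(112189, Add(V, Mul(-1, Function('q')(-390)))) = Add(112189, Add(-7401, Mul(-1, Add(7, Pow(-390, 2))))) = Add(112189, Add(-7401, Mul(-1, Add(7, 152100)))) = Add(112189, Add(-7401, Mul(-1, 152107))) = Add(112189, Add(-7401, -152107)) = Add(112189, -159508) = -47319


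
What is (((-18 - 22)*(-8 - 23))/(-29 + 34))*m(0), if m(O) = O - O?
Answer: 0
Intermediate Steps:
m(O) = 0
(((-18 - 22)*(-8 - 23))/(-29 + 34))*m(0) = (((-18 - 22)*(-8 - 23))/(-29 + 34))*0 = (-40*(-31)/5)*0 = (1240*(1/5))*0 = 248*0 = 0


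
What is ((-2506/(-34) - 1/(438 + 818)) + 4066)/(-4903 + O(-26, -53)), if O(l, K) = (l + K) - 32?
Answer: -88390983/107058928 ≈ -0.82563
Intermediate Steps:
O(l, K) = -32 + K + l (O(l, K) = (K + l) - 32 = -32 + K + l)
((-2506/(-34) - 1/(438 + 818)) + 4066)/(-4903 + O(-26, -53)) = ((-2506/(-34) - 1/(438 + 818)) + 4066)/(-4903 + (-32 - 53 - 26)) = ((-2506*(-1/34) - 1/1256) + 4066)/(-4903 - 111) = ((1253/17 - 1*1/1256) + 4066)/(-5014) = ((1253/17 - 1/1256) + 4066)*(-1/5014) = (1573751/21352 + 4066)*(-1/5014) = (88390983/21352)*(-1/5014) = -88390983/107058928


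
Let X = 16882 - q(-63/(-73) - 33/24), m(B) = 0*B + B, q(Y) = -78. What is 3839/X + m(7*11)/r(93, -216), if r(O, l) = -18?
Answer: -618409/152640 ≈ -4.0514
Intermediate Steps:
m(B) = B (m(B) = 0 + B = B)
X = 16960 (X = 16882 - 1*(-78) = 16882 + 78 = 16960)
3839/X + m(7*11)/r(93, -216) = 3839/16960 + (7*11)/(-18) = 3839*(1/16960) + 77*(-1/18) = 3839/16960 - 77/18 = -618409/152640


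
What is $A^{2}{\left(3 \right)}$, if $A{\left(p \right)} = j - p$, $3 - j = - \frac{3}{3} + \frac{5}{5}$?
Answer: $0$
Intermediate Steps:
$j = 3$ ($j = 3 - \left(- \frac{3}{3} + \frac{5}{5}\right) = 3 - \left(\left(-3\right) \frac{1}{3} + 5 \cdot \frac{1}{5}\right) = 3 - \left(-1 + 1\right) = 3 - 0 = 3 + 0 = 3$)
$A{\left(p \right)} = 3 - p$
$A^{2}{\left(3 \right)} = \left(3 - 3\right)^{2} = 0^{2} = 0$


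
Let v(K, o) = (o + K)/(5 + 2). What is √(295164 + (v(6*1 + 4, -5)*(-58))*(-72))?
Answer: 6*√405811/7 ≈ 546.03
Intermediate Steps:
v(K, o) = K/7 + o/7 (v(K, o) = (K + o)/7 = (K + o)*(⅐) = K/7 + o/7)
√(295164 + (v(6*1 + 4, -5)*(-58))*(-72)) = √(295164 + (((6*1 + 4)/7 + (⅐)*(-5))*(-58))*(-72)) = √(295164 + (((6 + 4)/7 - 5/7)*(-58))*(-72)) = √(295164 + (((⅐)*10 - 5/7)*(-58))*(-72)) = √(295164 + ((10/7 - 5/7)*(-58))*(-72)) = √(295164 + ((5/7)*(-58))*(-72)) = √(295164 - 290/7*(-72)) = √(295164 + 20880/7) = √(2087028/7) = 6*√405811/7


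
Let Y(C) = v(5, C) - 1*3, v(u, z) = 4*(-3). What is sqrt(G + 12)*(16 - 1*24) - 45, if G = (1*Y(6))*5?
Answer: -45 - 24*I*sqrt(7) ≈ -45.0 - 63.498*I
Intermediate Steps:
v(u, z) = -12
Y(C) = -15 (Y(C) = -12 - 1*3 = -12 - 3 = -15)
G = -75 (G = (1*(-15))*5 = -15*5 = -75)
sqrt(G + 12)*(16 - 1*24) - 45 = sqrt(-75 + 12)*(16 - 1*24) - 45 = sqrt(-63)*(16 - 24) - 45 = (3*I*sqrt(7))*(-8) - 45 = -24*I*sqrt(7) - 45 = -45 - 24*I*sqrt(7)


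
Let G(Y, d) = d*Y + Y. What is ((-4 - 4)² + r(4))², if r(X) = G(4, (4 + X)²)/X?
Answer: 16641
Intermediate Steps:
G(Y, d) = Y + Y*d (G(Y, d) = Y*d + Y = Y + Y*d)
r(X) = (4 + 4*(4 + X)²)/X (r(X) = (4*(1 + (4 + X)²))/X = (4 + 4*(4 + X)²)/X)
((-4 - 4)² + r(4))² = ((-4 - 4)² + 4*(1 + (4 + 4)²)/4)² = ((-8)² + 4*(¼)*(1 + 8²))² = (64 + 4*(¼)*(1 + 64))² = (64 + 4*(¼)*65)² = (64 + 65)² = 129² = 16641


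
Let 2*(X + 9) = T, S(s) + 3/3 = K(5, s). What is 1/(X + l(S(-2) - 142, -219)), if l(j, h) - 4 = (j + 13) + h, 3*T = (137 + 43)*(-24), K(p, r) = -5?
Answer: -1/1079 ≈ -0.00092678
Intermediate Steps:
S(s) = -6 (S(s) = -1 - 5 = -6)
T = -1440 (T = ((137 + 43)*(-24))/3 = (180*(-24))/3 = (⅓)*(-4320) = -1440)
X = -729 (X = -9 + (½)*(-1440) = -9 - 720 = -729)
l(j, h) = 17 + h + j (l(j, h) = 4 + ((j + 13) + h) = 4 + ((13 + j) + h) = 4 + (13 + h + j) = 17 + h + j)
1/(X + l(S(-2) - 142, -219)) = 1/(-729 + (17 - 219 + (-6 - 142))) = 1/(-729 + (17 - 219 - 148)) = 1/(-729 - 350) = 1/(-1079) = -1/1079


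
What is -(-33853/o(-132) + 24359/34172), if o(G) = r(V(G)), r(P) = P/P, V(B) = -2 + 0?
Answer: 1156800357/34172 ≈ 33852.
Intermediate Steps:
V(B) = -2
r(P) = 1
o(G) = 1
-(-33853/o(-132) + 24359/34172) = -(-33853/1 + 24359/34172) = -(-33853*1 + 24359*(1/34172)) = -(-33853 + 24359/34172) = -1*(-1156800357/34172) = 1156800357/34172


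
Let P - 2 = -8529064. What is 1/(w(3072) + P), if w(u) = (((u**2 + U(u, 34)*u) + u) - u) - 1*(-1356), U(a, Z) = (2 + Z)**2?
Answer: 1/4890790 ≈ 2.0447e-7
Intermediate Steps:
P = -8529062 (P = 2 - 8529064 = -8529062)
w(u) = 1356 + u**2 + 1296*u (w(u) = (((u**2 + (2 + 34)**2*u) + u) - u) - 1*(-1356) = (((u**2 + 36**2*u) + u) - u) + 1356 = (((u**2 + 1296*u) + u) - u) + 1356 = ((u**2 + 1297*u) - u) + 1356 = (u**2 + 1296*u) + 1356 = 1356 + u**2 + 1296*u)
1/(w(3072) + P) = 1/((1356 + 3072**2 + 1296*3072) - 8529062) = 1/((1356 + 9437184 + 3981312) - 8529062) = 1/(13419852 - 8529062) = 1/4890790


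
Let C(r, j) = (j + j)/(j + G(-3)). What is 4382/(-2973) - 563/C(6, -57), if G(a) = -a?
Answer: -15147449/56487 ≈ -268.16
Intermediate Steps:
C(r, j) = 2*j/(3 + j) (C(r, j) = (j + j)/(j - 1*(-3)) = (2*j)/(j + 3) = (2*j)/(3 + j) = 2*j/(3 + j))
4382/(-2973) - 563/C(6, -57) = 4382/(-2973) - 563/(2*(-57)/(3 - 57)) = 4382*(-1/2973) - 563/(2*(-57)/(-54)) = -4382/2973 - 563/(2*(-57)*(-1/54)) = -4382/2973 - 563/19/9 = -4382/2973 - 563*9/19 = -4382/2973 - 5067/19 = -15147449/56487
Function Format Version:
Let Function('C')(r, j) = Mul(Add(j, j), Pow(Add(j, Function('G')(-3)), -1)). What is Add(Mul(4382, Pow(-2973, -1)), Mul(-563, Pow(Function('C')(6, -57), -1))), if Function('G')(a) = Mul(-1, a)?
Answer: Rational(-15147449, 56487) ≈ -268.16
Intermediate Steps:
Function('C')(r, j) = Mul(2, j, Pow(Add(3, j), -1)) (Function('C')(r, j) = Mul(Add(j, j), Pow(Add(j, Mul(-1, -3)), -1)) = Mul(Mul(2, j), Pow(Add(j, 3), -1)) = Mul(Mul(2, j), Pow(Add(3, j), -1)) = Mul(2, j, Pow(Add(3, j), -1)))
Add(Mul(4382, Pow(-2973, -1)), Mul(-563, Pow(Function('C')(6, -57), -1))) = Add(Mul(4382, Pow(-2973, -1)), Mul(-563, Pow(Mul(2, -57, Pow(Add(3, -57), -1)), -1))) = Add(Mul(4382, Rational(-1, 2973)), Mul(-563, Pow(Mul(2, -57, Pow(-54, -1)), -1))) = Add(Rational(-4382, 2973), Mul(-563, Pow(Mul(2, -57, Rational(-1, 54)), -1))) = Add(Rational(-4382, 2973), Mul(-563, Pow(Rational(19, 9), -1))) = Add(Rational(-4382, 2973), Mul(-563, Rational(9, 19))) = Add(Rational(-4382, 2973), Rational(-5067, 19)) = Rational(-15147449, 56487)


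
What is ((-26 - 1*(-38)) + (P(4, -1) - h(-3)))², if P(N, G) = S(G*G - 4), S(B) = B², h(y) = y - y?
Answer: 441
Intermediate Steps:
h(y) = 0
P(N, G) = (-4 + G²)² (P(N, G) = (G*G - 4)² = (G² - 4)² = (-4 + G²)²)
((-26 - 1*(-38)) + (P(4, -1) - h(-3)))² = ((-26 - 1*(-38)) + ((-4 + (-1)²)² - 1*0))² = ((-26 + 38) + ((-4 + 1)² + 0))² = (12 + ((-3)² + 0))² = (12 + (9 + 0))² = (12 + 9)² = 21² = 441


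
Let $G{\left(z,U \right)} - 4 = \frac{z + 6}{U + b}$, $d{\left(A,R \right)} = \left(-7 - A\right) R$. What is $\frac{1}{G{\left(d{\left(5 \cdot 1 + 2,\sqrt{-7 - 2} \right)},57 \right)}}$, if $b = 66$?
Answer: $\frac{3403}{13876} + \frac{287 i}{13876} \approx 0.24524 + 0.020683 i$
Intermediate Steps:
$d{\left(A,R \right)} = R \left(-7 - A\right)$
$G{\left(z,U \right)} = 4 + \frac{6 + z}{66 + U}$ ($G{\left(z,U \right)} = 4 + \frac{z + 6}{U + 66} = 4 + \frac{6 + z}{66 + U}$)
$\frac{1}{G{\left(d{\left(5 \cdot 1 + 2,\sqrt{-7 - 2} \right)},57 \right)}} = \frac{1}{\frac{1}{66 + 57} \left(270 - \sqrt{-7 - 2} \left(7 + \left(5 \cdot 1 + 2\right)\right) + 4 \cdot 57\right)} = \frac{1}{\frac{1}{123} \left(270 - \sqrt{-9} \left(7 + \left(5 + 2\right)\right) + 228\right)} = \frac{1}{\frac{1}{123} \left(270 - 3 i \left(7 + 7\right) + 228\right)} = \frac{1}{\frac{1}{123} \left(270 - 3 i 14 + 228\right)} = \frac{1}{\frac{1}{123} \left(270 - 42 i + 228\right)} = \frac{1}{\frac{1}{123} \left(498 - 42 i\right)} = \frac{1}{\frac{166}{41} - \frac{14 i}{41}} = \frac{1681 \left(\frac{166}{41} + \frac{14 i}{41}\right)}{27752}$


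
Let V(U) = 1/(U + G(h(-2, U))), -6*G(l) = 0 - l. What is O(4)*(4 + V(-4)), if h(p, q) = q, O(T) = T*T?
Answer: 424/7 ≈ 60.571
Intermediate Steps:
O(T) = T²
G(l) = l/6 (G(l) = -(0 - l)/6 = -(-1)*l/6 = l/6)
V(U) = 6/(7*U) (V(U) = 1/(U + U/6) = 1/(7*U/6) = 6/(7*U))
O(4)*(4 + V(-4)) = 4²*(4 + (6/7)/(-4)) = 16*(4 + (6/7)*(-¼)) = 16*(4 - 3/14) = 16*(53/14) = 424/7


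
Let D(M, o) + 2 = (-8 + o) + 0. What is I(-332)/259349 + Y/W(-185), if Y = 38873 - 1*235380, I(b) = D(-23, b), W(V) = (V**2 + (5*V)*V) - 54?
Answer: -1085832025/1132836432 ≈ -0.95851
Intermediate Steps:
W(V) = -54 + 6*V**2 (W(V) = (V**2 + 5*V**2) - 54 = 6*V**2 - 54 = -54 + 6*V**2)
D(M, o) = -10 + o (D(M, o) = -2 + ((-8 + o) + 0) = -2 + (-8 + o) = -10 + o)
I(b) = -10 + b
Y = -196507 (Y = 38873 - 235380 = -196507)
I(-332)/259349 + Y/W(-185) = (-10 - 332)/259349 - 196507/(-54 + 6*(-185)**2) = -342*1/259349 - 196507/(-54 + 6*34225) = -342/259349 - 196507/(-54 + 205350) = -342/259349 - 196507/205296 = -342/259349 - 196507*1/205296 = -342/259349 - 4181/4368 = -1085832025/1132836432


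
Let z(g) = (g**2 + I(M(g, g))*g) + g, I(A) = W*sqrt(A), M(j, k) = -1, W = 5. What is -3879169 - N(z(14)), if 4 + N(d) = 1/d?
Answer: -2715415503/700 + I/700 ≈ -3.8792e+6 + 0.0014286*I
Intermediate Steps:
I(A) = 5*sqrt(A)
z(g) = g + g**2 + 5*I*g (z(g) = (g**2 + (5*sqrt(-1))*g) + g = (g**2 + (5*I)*g) + g = (g**2 + 5*I*g) + g = g + g**2 + 5*I*g)
N(d) = -4 + 1/d
-3879169 - N(z(14)) = -3879169 - (-4 + 1/(14*(1 + 14 + 5*I))) = -3879169 - (-4 + 1/(14*(15 + 5*I))) = -3879169 - (-4 + 1/(210 + 70*I)) = -3879169 - (-4 + (210 - 70*I)/49000) = -3879169 + (4 - (210 - 70*I)/49000) = -3879165 - (210 - 70*I)/49000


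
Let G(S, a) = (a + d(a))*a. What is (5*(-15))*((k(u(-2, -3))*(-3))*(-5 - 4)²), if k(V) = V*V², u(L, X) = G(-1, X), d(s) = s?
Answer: 106288200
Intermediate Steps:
G(S, a) = 2*a² (G(S, a) = (a + a)*a = (2*a)*a = 2*a²)
u(L, X) = 2*X²
k(V) = V³
(5*(-15))*((k(u(-2, -3))*(-3))*(-5 - 4)²) = (5*(-15))*(((2*(-3)²)³*(-3))*(-5 - 4)²) = -75*(2*9)³*(-3)*(-9)² = -75*18³*(-3)*81 = -75*5832*(-3)*81 = -(-1312200)*81 = -75*(-1417176) = 106288200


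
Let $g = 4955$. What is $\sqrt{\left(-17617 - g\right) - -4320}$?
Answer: $78 i \sqrt{3} \approx 135.1 i$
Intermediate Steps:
$\sqrt{\left(-17617 - g\right) - -4320} = \sqrt{\left(-17617 - 4955\right) - -4320} = \sqrt{\left(-17617 - 4955\right) + 4320} = \sqrt{-22572 + 4320} = \sqrt{-18252} = 78 i \sqrt{3}$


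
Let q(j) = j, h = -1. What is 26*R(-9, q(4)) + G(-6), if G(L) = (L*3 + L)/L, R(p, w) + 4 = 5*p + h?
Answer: -1296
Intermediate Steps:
R(p, w) = -5 + 5*p (R(p, w) = -4 + (5*p - 1) = -4 + (-1 + 5*p) = -5 + 5*p)
G(L) = 4 (G(L) = (3*L + L)/L = (4*L)/L = 4)
26*R(-9, q(4)) + G(-6) = 26*(-5 + 5*(-9)) + 4 = 26*(-5 - 45) + 4 = 26*(-50) + 4 = -1300 + 4 = -1296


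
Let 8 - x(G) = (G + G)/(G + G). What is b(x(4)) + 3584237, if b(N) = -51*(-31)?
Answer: 3585818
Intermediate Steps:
x(G) = 7 (x(G) = 8 - (G + G)/(G + G) = 8 - 2*G/(2*G) = 8 - 2*G*1/(2*G) = 8 - 1*1 = 8 - 1 = 7)
b(N) = 1581
b(x(4)) + 3584237 = 1581 + 3584237 = 3585818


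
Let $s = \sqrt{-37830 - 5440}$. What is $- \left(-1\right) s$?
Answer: $i \sqrt{43270} \approx 208.01 i$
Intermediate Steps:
$s = i \sqrt{43270}$ ($s = \sqrt{-37830 - 5440} = \sqrt{-43270} = i \sqrt{43270} \approx 208.01 i$)
$- \left(-1\right) s = - \left(-1\right) i \sqrt{43270} = i \sqrt{43270}$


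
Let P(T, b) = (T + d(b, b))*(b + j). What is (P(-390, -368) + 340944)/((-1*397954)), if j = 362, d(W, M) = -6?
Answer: -171660/198977 ≈ -0.86271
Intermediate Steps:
P(T, b) = (-6 + T)*(362 + b) (P(T, b) = (T - 6)*(b + 362) = (-6 + T)*(362 + b))
(P(-390, -368) + 340944)/((-1*397954)) = ((-2172 - 6*(-368) + 362*(-390) - 390*(-368)) + 340944)/((-1*397954)) = ((-2172 + 2208 - 141180 + 143520) + 340944)/(-397954) = (2376 + 340944)*(-1/397954) = 343320*(-1/397954) = -171660/198977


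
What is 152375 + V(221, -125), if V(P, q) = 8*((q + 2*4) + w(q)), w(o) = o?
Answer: 150439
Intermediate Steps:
V(P, q) = 64 + 16*q (V(P, q) = 8*((q + 2*4) + q) = 8*((q + 8) + q) = 8*((8 + q) + q) = 8*(8 + 2*q) = 64 + 16*q)
152375 + V(221, -125) = 152375 + (64 + 16*(-125)) = 152375 + (64 - 2000) = 152375 - 1936 = 150439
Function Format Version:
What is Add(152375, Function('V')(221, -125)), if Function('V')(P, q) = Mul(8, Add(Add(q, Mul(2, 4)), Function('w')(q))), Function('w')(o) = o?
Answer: 150439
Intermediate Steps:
Function('V')(P, q) = Add(64, Mul(16, q)) (Function('V')(P, q) = Mul(8, Add(Add(q, Mul(2, 4)), q)) = Mul(8, Add(Add(q, 8), q)) = Mul(8, Add(Add(8, q), q)) = Mul(8, Add(8, Mul(2, q))) = Add(64, Mul(16, q)))
Add(152375, Function('V')(221, -125)) = Add(152375, Add(64, Mul(16, -125))) = Add(152375, Add(64, -2000)) = Add(152375, -1936) = 150439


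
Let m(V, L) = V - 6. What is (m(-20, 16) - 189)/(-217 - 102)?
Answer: 215/319 ≈ 0.67398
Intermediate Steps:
m(V, L) = -6 + V
(m(-20, 16) - 189)/(-217 - 102) = ((-6 - 20) - 189)/(-217 - 102) = (-26 - 189)/(-319) = -215*(-1/319) = 215/319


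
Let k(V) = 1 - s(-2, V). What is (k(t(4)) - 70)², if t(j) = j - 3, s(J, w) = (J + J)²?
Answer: 7225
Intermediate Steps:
s(J, w) = 4*J² (s(J, w) = (2*J)² = 4*J²)
t(j) = -3 + j
k(V) = -15 (k(V) = 1 - 4*(-2)² = 1 - 4*4 = 1 - 1*16 = 1 - 16 = -15)
(k(t(4)) - 70)² = (-15 - 70)² = (-85)² = 7225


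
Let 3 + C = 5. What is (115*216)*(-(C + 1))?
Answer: -74520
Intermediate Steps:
C = 2 (C = -3 + 5 = 2)
(115*216)*(-(C + 1)) = (115*216)*(-(2 + 1)) = 24840*(-1*3) = 24840*(-3) = -74520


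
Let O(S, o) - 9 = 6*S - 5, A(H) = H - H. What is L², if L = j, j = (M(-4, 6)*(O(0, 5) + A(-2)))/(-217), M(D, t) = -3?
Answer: 144/47089 ≈ 0.0030580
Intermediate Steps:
A(H) = 0
O(S, o) = 4 + 6*S (O(S, o) = 9 + (6*S - 5) = 9 + (-5 + 6*S) = 4 + 6*S)
j = 12/217 (j = -3*((4 + 6*0) + 0)/(-217) = -3*((4 + 0) + 0)*(-1/217) = -3*(4 + 0)*(-1/217) = -3*4*(-1/217) = -12*(-1/217) = 12/217 ≈ 0.055300)
L = 12/217 ≈ 0.055300
L² = (12/217)² = 144/47089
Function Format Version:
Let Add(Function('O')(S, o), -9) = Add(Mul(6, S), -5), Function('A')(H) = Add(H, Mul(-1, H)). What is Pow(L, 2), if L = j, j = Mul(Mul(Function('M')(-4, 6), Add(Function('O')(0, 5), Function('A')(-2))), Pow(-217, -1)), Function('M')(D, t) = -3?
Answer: Rational(144, 47089) ≈ 0.0030580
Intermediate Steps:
Function('A')(H) = 0
Function('O')(S, o) = Add(4, Mul(6, S)) (Function('O')(S, o) = Add(9, Add(Mul(6, S), -5)) = Add(9, Add(-5, Mul(6, S))) = Add(4, Mul(6, S)))
j = Rational(12, 217) (j = Mul(Mul(-3, Add(Add(4, Mul(6, 0)), 0)), Pow(-217, -1)) = Mul(Mul(-3, Add(Add(4, 0), 0)), Rational(-1, 217)) = Mul(Mul(-3, Add(4, 0)), Rational(-1, 217)) = Mul(Mul(-3, 4), Rational(-1, 217)) = Mul(-12, Rational(-1, 217)) = Rational(12, 217) ≈ 0.055300)
L = Rational(12, 217) ≈ 0.055300
Pow(L, 2) = Pow(Rational(12, 217), 2) = Rational(144, 47089)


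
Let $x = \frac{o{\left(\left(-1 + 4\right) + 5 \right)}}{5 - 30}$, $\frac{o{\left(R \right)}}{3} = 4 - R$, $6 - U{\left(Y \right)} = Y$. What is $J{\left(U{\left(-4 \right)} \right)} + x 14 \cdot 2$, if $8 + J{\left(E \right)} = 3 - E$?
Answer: $- \frac{39}{25} \approx -1.56$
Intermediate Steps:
$U{\left(Y \right)} = 6 - Y$
$o{\left(R \right)} = 12 - 3 R$ ($o{\left(R \right)} = 3 \left(4 - R\right) = 12 - 3 R$)
$J{\left(E \right)} = -5 - E$ ($J{\left(E \right)} = -8 - \left(-3 + E\right) = -5 - E$)
$x = \frac{12}{25}$ ($x = \frac{12 - 3 \left(\left(-1 + 4\right) + 5\right)}{5 - 30} = \frac{12 - 3 \left(3 + 5\right)}{5 - 30} = \frac{12 - 24}{-25} = \left(12 - 24\right) \left(- \frac{1}{25}\right) = \left(-12\right) \left(- \frac{1}{25}\right) = \frac{12}{25} \approx 0.48$)
$J{\left(U{\left(-4 \right)} \right)} + x 14 \cdot 2 = \left(-5 - \left(6 - -4\right)\right) + \frac{12 \cdot 14 \cdot 2}{25} = \left(-5 - \left(6 + 4\right)\right) + \frac{12}{25} \cdot 28 = \left(-5 - 10\right) + \frac{336}{25} = -15 + \frac{336}{25} = - \frac{39}{25}$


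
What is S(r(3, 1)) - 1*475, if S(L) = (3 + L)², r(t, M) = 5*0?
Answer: -466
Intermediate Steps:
r(t, M) = 0
S(r(3, 1)) - 1*475 = (3 + 0)² - 1*475 = 3² - 475 = 9 - 475 = -466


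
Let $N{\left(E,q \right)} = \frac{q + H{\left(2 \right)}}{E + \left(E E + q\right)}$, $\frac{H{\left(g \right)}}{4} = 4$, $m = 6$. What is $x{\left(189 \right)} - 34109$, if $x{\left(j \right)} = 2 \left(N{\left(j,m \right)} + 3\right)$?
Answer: $- \frac{306210826}{8979} \approx -34103.0$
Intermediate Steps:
$H{\left(g \right)} = 16$ ($H{\left(g \right)} = 4 \cdot 4 = 16$)
$N{\left(E,q \right)} = \frac{16 + q}{E + q + E^{2}}$ ($N{\left(E,q \right)} = \frac{q + 16}{E + \left(E E + q\right)} = \frac{16 + q}{E + \left(E^{2} + q\right)} = \frac{16 + q}{E + \left(q + E^{2}\right)} = \frac{16 + q}{E + q + E^{2}}$)
$x{\left(j \right)} = 6 + \frac{44}{6 + j + j^{2}}$ ($x{\left(j \right)} = 2 \left(\frac{16 + 6}{j + 6 + j^{2}} + 3\right) = 2 \left(\frac{1}{6 + j + j^{2}} \cdot 22 + 3\right) = 2 \left(\frac{22}{6 + j + j^{2}} + 3\right) = 2 \left(3 + \frac{22}{6 + j + j^{2}}\right) = 6 + \frac{44}{6 + j + j^{2}}$)
$x{\left(189 \right)} - 34109 = \frac{2 \left(40 + 3 \cdot 189 + 3 \cdot 189^{2}\right)}{6 + 189 + 189^{2}} - 34109 = \frac{2 \left(40 + 567 + 3 \cdot 35721\right)}{6 + 189 + 35721} - 34109 = \frac{2 \left(40 + 567 + 107163\right)}{35916} - 34109 = 2 \cdot \frac{1}{35916} \cdot 107770 - 34109 = \frac{53885}{8979} - 34109 = - \frac{306210826}{8979}$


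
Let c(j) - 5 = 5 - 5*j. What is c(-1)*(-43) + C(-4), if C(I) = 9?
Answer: -636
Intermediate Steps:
c(j) = 10 - 5*j (c(j) = 5 + (5 - 5*j) = 10 - 5*j)
c(-1)*(-43) + C(-4) = (10 - 5*(-1))*(-43) + 9 = (10 + 5)*(-43) + 9 = 15*(-43) + 9 = -645 + 9 = -636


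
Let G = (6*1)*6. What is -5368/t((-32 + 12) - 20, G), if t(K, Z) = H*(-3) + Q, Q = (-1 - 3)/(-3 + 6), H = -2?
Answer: -8052/7 ≈ -1150.3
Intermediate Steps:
Q = -4/3 ≈ -1.3333
G = 36 (G = 6*6 = 36)
t(K, Z) = 14/3 (t(K, Z) = -2*(-3) - 4/3 = 6 - 4/3 = 14/3)
-5368/t((-32 + 12) - 20, G) = -5368/14/3 = -5368*3/14 = -8052/7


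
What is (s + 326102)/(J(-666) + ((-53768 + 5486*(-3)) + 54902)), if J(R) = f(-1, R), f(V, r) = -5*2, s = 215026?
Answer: -270564/7667 ≈ -35.289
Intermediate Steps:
f(V, r) = -10
J(R) = -10
(s + 326102)/(J(-666) + ((-53768 + 5486*(-3)) + 54902)) = (215026 + 326102)/(-10 + ((-53768 + 5486*(-3)) + 54902)) = 541128/(-10 + ((-53768 - 16458) + 54902)) = 541128/(-10 + (-70226 + 54902)) = 541128/(-10 - 15324) = 541128/(-15334) = 541128*(-1/15334) = -270564/7667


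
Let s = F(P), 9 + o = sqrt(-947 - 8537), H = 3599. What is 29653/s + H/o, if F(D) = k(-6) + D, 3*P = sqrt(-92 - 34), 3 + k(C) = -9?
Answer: (-310065 + 3599*I*sqrt(14) + 59306*I*sqrt(2371))/((9 - 2*I*sqrt(2371))*(12 - I*sqrt(14))) ≈ -2255.5 - 738.87*I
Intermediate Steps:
k(C) = -12 (k(C) = -3 - 9 = -12)
P = I*sqrt(14) (P = sqrt(-92 - 34)/3 = sqrt(-126)/3 = (3*I*sqrt(14))/3 = I*sqrt(14) ≈ 3.7417*I)
o = -9 + 2*I*sqrt(2371) (o = -9 + sqrt(-947 - 8537) = -9 + sqrt(-9484) = -9 + 2*I*sqrt(2371) ≈ -9.0 + 97.386*I)
F(D) = -12 + D
s = -12 + I*sqrt(14) ≈ -12.0 + 3.7417*I
29653/s + H/o = 29653/(-12 + I*sqrt(14)) + 3599/(-9 + 2*I*sqrt(2371)) = 3599/(-9 + 2*I*sqrt(2371)) + 29653/(-12 + I*sqrt(14))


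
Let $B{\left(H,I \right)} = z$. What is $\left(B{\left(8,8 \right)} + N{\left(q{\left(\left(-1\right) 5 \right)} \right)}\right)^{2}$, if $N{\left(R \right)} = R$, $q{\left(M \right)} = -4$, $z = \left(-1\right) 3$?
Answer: $49$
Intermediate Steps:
$z = -3$
$B{\left(H,I \right)} = -3$
$\left(B{\left(8,8 \right)} + N{\left(q{\left(\left(-1\right) 5 \right)} \right)}\right)^{2} = \left(-3 - 4\right)^{2} = \left(-7\right)^{2} = 49$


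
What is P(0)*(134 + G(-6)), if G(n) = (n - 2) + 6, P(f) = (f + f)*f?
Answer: 0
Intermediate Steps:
P(f) = 2*f² (P(f) = (2*f)*f = 2*f²)
G(n) = 4 + n (G(n) = (-2 + n) + 6 = 4 + n)
P(0)*(134 + G(-6)) = (2*0²)*(134 + (4 - 6)) = (2*0)*(134 - 2) = 0*132 = 0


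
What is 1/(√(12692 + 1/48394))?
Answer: √29724400511706/614216649 ≈ 0.0088764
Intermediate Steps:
1/(√(12692 + 1/48394)) = 1/(√(614216649/48394)) = 1/(√29724400511706/48394) = √29724400511706/614216649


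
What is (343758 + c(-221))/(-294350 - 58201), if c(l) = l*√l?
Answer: -114586/117517 + 221*I*√221/352551 ≈ -0.97506 + 0.0093189*I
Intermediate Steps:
c(l) = l^(3/2)
(343758 + c(-221))/(-294350 - 58201) = (343758 + (-221)^(3/2))/(-294350 - 58201) = (343758 - 221*I*√221)/(-352551) = (343758 - 221*I*√221)*(-1/352551) = -114586/117517 + 221*I*√221/352551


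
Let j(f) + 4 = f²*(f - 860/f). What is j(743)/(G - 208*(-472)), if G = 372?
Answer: 409533423/98548 ≈ 4155.7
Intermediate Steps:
j(f) = -4 + f²*(f - 860/f)
j(743)/(G - 208*(-472)) = (-4 + 743³ - 860*743)/(372 - 208*(-472)) = (-4 + 410172407 - 638980)/(372 + 98176) = 409533423/98548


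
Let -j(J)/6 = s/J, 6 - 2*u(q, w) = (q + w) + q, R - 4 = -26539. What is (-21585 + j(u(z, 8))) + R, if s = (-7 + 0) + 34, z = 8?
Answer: -48102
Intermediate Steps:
R = -26535 (R = 4 - 26539 = -26535)
s = 27 (s = -7 + 34 = 27)
u(q, w) = 3 - q - w/2 (u(q, w) = 3 - ((q + w) + q)/2 = 3 - (w + 2*q)/2 = 3 + (-q - w/2) = 3 - q - w/2)
j(J) = -162/J
(-21585 + j(u(z, 8))) + R = (-21585 - 162/(3 - 1*8 - 1/2*8)) - 26535 = (-21585 - 162/(3 - 8 - 4)) - 26535 = (-21585 - 162/(-9)) - 26535 = (-21585 - 162*(-1/9)) - 26535 = (-21585 + 18) - 26535 = -21567 - 26535 = -48102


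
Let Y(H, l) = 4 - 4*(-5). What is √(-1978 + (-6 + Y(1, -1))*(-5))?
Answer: 2*I*√517 ≈ 45.475*I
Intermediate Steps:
Y(H, l) = 24 (Y(H, l) = 4 + 20 = 24)
√(-1978 + (-6 + Y(1, -1))*(-5)) = √(-1978 + (-6 + 24)*(-5)) = √(-1978 + 18*(-5)) = √(-1978 - 90) = √(-2068) = 2*I*√517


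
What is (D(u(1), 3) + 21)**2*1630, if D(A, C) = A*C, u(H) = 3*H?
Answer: 1467000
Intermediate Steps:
(D(u(1), 3) + 21)**2*1630 = ((3*1)*3 + 21)**2*1630 = (3*3 + 21)**2*1630 = (9 + 21)**2*1630 = 30**2*1630 = 900*1630 = 1467000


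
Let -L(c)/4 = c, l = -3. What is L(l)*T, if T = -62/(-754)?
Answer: 372/377 ≈ 0.98674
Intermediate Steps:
L(c) = -4*c
T = 31/377 (T = -62*(-1/754) = 31/377 ≈ 0.082228)
L(l)*T = -4*(-3)*(31/377) = 12*(31/377) = 372/377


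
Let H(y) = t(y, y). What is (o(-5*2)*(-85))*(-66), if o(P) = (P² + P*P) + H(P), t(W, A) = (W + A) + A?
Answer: 953700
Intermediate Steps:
t(W, A) = W + 2*A (t(W, A) = (A + W) + A = W + 2*A)
H(y) = 3*y (H(y) = y + 2*y = 3*y)
o(P) = 2*P² + 3*P (o(P) = (P² + P*P) + 3*P = (P² + P²) + 3*P = 2*P² + 3*P)
(o(-5*2)*(-85))*(-66) = (((-5*2)*(3 + 2*(-5*2)))*(-85))*(-66) = (-10*(3 + 2*(-10))*(-85))*(-66) = (-10*(3 - 20)*(-85))*(-66) = (-10*(-17)*(-85))*(-66) = (170*(-85))*(-66) = -14450*(-66) = 953700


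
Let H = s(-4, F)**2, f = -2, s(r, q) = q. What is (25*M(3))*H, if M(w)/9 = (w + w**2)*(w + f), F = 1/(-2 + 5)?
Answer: 300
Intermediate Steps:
F = 1/3 ≈ 0.33333
H = 1/9 (H = (1/3)**2 = 1/9 ≈ 0.11111)
M(w) = 9*(-2 + w)*(w + w**2) (M(w) = 9*((w + w**2)*(w - 2)) = 9*((w + w**2)*(-2 + w)) = 9*((-2 + w)*(w + w**2)) = 9*(-2 + w)*(w + w**2))
(25*M(3))*H = (25*(9*3*(-2 + 3**2 - 1*3)))*(1/9) = (25*(9*3*(-2 + 9 - 3)))*(1/9) = (25*(9*3*4))*(1/9) = (25*108)*(1/9) = 2700*(1/9) = 300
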